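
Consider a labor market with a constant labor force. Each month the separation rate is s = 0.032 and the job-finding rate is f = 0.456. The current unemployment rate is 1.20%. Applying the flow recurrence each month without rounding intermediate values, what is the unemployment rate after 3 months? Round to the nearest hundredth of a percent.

Unemployment rate after three months ≈ 5.84%.

With a fixed labor force, u_{t+1} = u_t + s·(1−u_t) − f·u_t = u_t·(1−s−f) + s.
Here 1−s−f = 0.512 and s = 0.032.
u_1 = 0.012000 × 0.512 + 0.032 = 0.038144.
u_2 = 0.038144 × 0.512 + 0.032 = 0.051530.
u_3 = 0.051530 × 0.512 + 0.032 = 0.058383.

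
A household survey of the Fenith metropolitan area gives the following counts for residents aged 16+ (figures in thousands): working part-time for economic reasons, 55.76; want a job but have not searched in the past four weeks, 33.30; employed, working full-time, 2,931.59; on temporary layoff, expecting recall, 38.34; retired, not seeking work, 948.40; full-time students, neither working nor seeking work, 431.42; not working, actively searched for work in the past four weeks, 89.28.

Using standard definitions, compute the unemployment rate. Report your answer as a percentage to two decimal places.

Employed = 55.76 + 2,931.59 = 2,987.35 thousand (anyone who worked, including part-time for economic reasons, counts as employed).
Unemployed = 38.34 + 89.28 = 127.62 thousand (jobless and actively searching, or on temporary layoff).
Labor force = 2,987.35 + 127.62 = 3,114.97 thousand.
Unemployment rate = 127.62 / 3,114.97 = 4.10%.

Unemployment rate ≈ 4.10%.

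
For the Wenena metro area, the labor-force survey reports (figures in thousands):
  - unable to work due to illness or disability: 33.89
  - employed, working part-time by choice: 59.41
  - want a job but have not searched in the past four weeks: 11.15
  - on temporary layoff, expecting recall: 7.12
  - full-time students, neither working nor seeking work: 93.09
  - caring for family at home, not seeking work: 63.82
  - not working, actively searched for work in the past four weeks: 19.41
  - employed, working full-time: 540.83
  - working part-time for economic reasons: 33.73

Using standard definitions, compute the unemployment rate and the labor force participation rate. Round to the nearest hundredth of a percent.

Employed = 59.41 + 540.83 + 33.73 = 633.97 thousand (anyone who worked, including part-time for economic reasons, counts as employed).
Unemployed = 7.12 + 19.41 = 26.53 thousand (jobless and actively searching, or on temporary layoff).
Labor force = 633.97 + 26.53 = 660.50 thousand.
Not in labor force = 33.89 + 11.15 + 93.09 + 63.82 = 201.95 thousand (those not working and not actively searching are outside the labor force — including those who want a job but have given up searching).
Civilian working-age population = 660.50 + 201.95 = 862.45 thousand.
Unemployment rate = 26.53 / 660.50 = 4.02%.
Labor force participation rate = 660.50 / 862.45 = 76.58%.

Unemployment rate ≈ 4.02%; labor force participation rate ≈ 76.58%.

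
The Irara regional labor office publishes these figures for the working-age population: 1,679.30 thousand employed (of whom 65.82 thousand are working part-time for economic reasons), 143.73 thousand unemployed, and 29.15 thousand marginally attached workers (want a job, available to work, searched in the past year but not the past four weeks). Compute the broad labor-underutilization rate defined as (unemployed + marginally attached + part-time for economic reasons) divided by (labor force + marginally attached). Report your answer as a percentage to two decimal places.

Labor force = 1,679.30 + 143.73 = 1,823.03 thousand.
Numerator = 143.73 + 29.15 + 65.82 = 238.70 thousand.
Denominator = 1,823.03 + 29.15 = 1,852.18 thousand.
Broad rate = 238.70 / 1,852.18 = 12.89%.

Broad underutilization rate ≈ 12.89%.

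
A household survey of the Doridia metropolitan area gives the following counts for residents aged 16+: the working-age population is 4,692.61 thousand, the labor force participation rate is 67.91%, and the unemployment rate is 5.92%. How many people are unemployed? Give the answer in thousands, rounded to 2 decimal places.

Labor force = 0.6791 × 4,692.61 = 3,186.75 thousand.
Unemployed = 0.0592 × 3,186.75 ≈ 188.66 thousand.

About 188.66 thousand are unemployed.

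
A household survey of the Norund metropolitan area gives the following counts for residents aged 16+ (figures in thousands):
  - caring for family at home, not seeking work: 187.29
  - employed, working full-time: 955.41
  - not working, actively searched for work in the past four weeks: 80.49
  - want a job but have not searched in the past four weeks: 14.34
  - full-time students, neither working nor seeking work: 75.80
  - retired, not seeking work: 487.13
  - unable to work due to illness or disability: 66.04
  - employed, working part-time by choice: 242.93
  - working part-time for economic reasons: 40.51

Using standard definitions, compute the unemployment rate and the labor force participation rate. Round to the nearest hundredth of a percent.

Unemployment rate ≈ 6.10%; labor force participation rate ≈ 61.37%.

Employed = 955.41 + 242.93 + 40.51 = 1,238.85 thousand (anyone who worked, including part-time for economic reasons, counts as employed).
Unemployed = 80.49 thousand.
Labor force = 1,238.85 + 80.49 = 1,319.34 thousand.
Not in labor force = 187.29 + 14.34 + 75.80 + 487.13 + 66.04 = 830.60 thousand (those not working and not actively searching are outside the labor force — including those who want a job but have given up searching).
Civilian working-age population = 1,319.34 + 830.60 = 2,149.94 thousand.
Unemployment rate = 80.49 / 1,319.34 = 6.10%.
Labor force participation rate = 1,319.34 / 2,149.94 = 61.37%.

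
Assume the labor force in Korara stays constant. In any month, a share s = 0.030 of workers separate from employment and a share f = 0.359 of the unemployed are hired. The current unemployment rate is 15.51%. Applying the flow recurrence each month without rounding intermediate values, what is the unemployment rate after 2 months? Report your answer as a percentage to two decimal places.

Unemployment rate after two months ≈ 10.62%.

With a fixed labor force, u_{t+1} = u_t + s·(1−u_t) − f·u_t = u_t·(1−s−f) + s.
Here 1−s−f = 0.611 and s = 0.030.
u_1 = 0.155100 × 0.611 + 0.030 = 0.124766.
u_2 = 0.124766 × 0.611 + 0.030 = 0.106232.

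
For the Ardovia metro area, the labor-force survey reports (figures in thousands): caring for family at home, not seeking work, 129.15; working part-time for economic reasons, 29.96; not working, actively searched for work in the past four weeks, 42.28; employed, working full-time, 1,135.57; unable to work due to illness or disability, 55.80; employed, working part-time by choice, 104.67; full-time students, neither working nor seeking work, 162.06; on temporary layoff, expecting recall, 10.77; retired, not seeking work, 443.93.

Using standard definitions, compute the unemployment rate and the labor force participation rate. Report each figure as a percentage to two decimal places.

Employed = 29.96 + 1,135.57 + 104.67 = 1,270.20 thousand (anyone who worked, including part-time for economic reasons, counts as employed).
Unemployed = 42.28 + 10.77 = 53.05 thousand (jobless and actively searching, or on temporary layoff).
Labor force = 1,270.20 + 53.05 = 1,323.25 thousand.
Not in labor force = 129.15 + 55.80 + 162.06 + 443.93 = 790.94 thousand (those not working and not actively searching are outside the labor force).
Civilian working-age population = 1,323.25 + 790.94 = 2,114.19 thousand.
Unemployment rate = 53.05 / 1,323.25 = 4.01%.
Labor force participation rate = 1,323.25 / 2,114.19 = 62.59%.

Unemployment rate ≈ 4.01%; labor force participation rate ≈ 62.59%.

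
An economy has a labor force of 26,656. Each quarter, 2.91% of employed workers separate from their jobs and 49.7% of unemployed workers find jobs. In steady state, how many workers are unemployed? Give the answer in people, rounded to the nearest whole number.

Steady-state unemployment rate u* = s/(s+f) = 2.91/(2.91+49.7) = 0.055313.
Unemployed = u* × labor force = 0.055313 × 26,656 ≈ 1,474.

About 1,474 are unemployed in steady state.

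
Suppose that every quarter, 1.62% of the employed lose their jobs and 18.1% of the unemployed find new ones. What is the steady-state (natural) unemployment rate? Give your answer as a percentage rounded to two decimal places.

At steady state the flows balance: s·E = f·U, so U/(E+U) = s/(s+f).
u* = 1.62 / (1.62 + 18.1) = 1.62 / 19.72 = 8.22%.

Steady-state unemployment rate ≈ 8.22%.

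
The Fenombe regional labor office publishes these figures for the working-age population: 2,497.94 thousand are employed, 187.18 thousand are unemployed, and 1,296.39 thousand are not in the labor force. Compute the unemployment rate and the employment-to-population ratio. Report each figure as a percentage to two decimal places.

Unemployment rate ≈ 6.97%; employment-population ratio ≈ 62.74%.

Labor force = employed + unemployed = 2,497.94 + 187.18 = 2,685.12 thousand.
Working-age population = 2,685.12 + 1,296.39 = 3,981.51 thousand.
Unemployment rate = 187.18 / 2,685.12 = 6.97%.
Employment-population ratio = 2,497.94 / 3,981.51 = 62.74%.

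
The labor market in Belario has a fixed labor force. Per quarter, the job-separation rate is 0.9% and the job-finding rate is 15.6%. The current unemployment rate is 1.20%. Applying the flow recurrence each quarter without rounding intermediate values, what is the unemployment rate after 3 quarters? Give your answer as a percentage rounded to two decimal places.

With a fixed labor force, u_{t+1} = u_t + s·(1−u_t) − f·u_t = u_t·(1−s−f) + s.
Here 1−s−f = 0.835 and s = 0.009.
u_1 = 0.012000 × 0.835 + 0.009 = 0.019020.
u_2 = 0.019020 × 0.835 + 0.009 = 0.024882.
u_3 = 0.024882 × 0.835 + 0.009 = 0.029776.

Unemployment rate after three quarters ≈ 2.98%.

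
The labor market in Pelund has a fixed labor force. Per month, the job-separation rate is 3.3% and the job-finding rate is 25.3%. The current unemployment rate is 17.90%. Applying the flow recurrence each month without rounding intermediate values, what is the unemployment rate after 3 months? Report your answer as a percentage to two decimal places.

Unemployment rate after three months ≈ 13.85%.

With a fixed labor force, u_{t+1} = u_t + s·(1−u_t) − f·u_t = u_t·(1−s−f) + s.
Here 1−s−f = 0.714 and s = 0.033.
u_1 = 0.179000 × 0.714 + 0.033 = 0.160806.
u_2 = 0.160806 × 0.714 + 0.033 = 0.147815.
u_3 = 0.147815 × 0.714 + 0.033 = 0.138540.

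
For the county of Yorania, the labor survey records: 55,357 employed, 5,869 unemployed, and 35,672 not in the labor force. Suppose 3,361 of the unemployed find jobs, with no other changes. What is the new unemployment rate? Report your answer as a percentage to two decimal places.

New unemployment rate ≈ 4.10%.

Initially, labor force = 55,357 + 5,869 = 61,226, so u = 5,869/61,226 = 9.59%.
After the change, unemployed falls and employed rises by 3,361; labor force unchanged → E = 58,718, U = 2,508, labor force = 61,226.
New unemployment rate = 2,508 / 61,226 = 4.10%.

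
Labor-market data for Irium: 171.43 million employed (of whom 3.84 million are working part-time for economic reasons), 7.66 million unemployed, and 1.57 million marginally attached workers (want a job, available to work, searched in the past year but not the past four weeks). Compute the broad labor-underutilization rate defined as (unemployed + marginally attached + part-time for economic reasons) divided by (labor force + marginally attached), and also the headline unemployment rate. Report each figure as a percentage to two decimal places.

Labor force = 171.43 + 7.66 = 179.09 million.
Numerator = 7.66 + 1.57 + 3.84 = 13.07 million.
Denominator = 179.09 + 1.57 = 180.66 million.
Broad rate = 13.07 / 180.66 = 7.23%.
Headline unemployment rate = 7.66 / 179.09 = 4.28%.

Broad underutilization rate ≈ 7.23%; headline unemployment rate ≈ 4.28%.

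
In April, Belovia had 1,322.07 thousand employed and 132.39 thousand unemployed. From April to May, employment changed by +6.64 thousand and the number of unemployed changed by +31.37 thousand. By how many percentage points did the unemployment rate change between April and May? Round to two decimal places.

The unemployment rate changed by +1.87 percentage points.

April: labor force = 1,322.07 + 132.39 = 1,454.46; u = 132.39/1,454.46 = 9.10%.
May: labor force = 1,328.71 + 163.76 = 1,492.47; u = 163.76/1,492.47 = 10.97%.
Change = 10.97% − 9.10% = +1.87 pp.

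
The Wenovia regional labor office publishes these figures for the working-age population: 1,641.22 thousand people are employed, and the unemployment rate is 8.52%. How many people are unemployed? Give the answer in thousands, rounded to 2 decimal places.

Let U be the number unemployed. The labor force is E + U, and U/(E+U) = 0.0852.
So U = 0.0852 × 1,641.22 / (1 − 0.0852) = 139.8319 / 0.9148 ≈ 152.86 thousand.

About 152.86 thousand are unemployed.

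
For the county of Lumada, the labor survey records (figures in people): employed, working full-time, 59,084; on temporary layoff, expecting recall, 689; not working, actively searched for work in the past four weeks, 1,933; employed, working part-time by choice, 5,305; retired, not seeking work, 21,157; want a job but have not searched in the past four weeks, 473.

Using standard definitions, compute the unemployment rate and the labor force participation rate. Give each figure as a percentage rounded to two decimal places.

Unemployment rate ≈ 3.91%; labor force participation rate ≈ 75.60%.

Employed = 59,084 + 5,305 = 64,389.
Unemployed = 689 + 1,933 = 2,622 (jobless and actively searching, or on temporary layoff).
Labor force = 64,389 + 2,622 = 67,011.
Not in labor force = 21,157 + 473 = 21,630 (those not working and not actively searching are outside the labor force — including those who want a job but have given up searching).
Civilian working-age population = 67,011 + 21,630 = 88,641.
Unemployment rate = 2,622 / 67,011 = 3.91%.
Labor force participation rate = 67,011 / 88,641 = 75.60%.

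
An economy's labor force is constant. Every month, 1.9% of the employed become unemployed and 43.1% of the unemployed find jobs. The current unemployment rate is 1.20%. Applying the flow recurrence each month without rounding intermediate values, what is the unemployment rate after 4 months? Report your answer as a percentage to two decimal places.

Unemployment rate after four months ≈ 3.95%.

With a fixed labor force, u_{t+1} = u_t + s·(1−u_t) − f·u_t = u_t·(1−s−f) + s.
Here 1−s−f = 0.550 and s = 0.019.
u_1 = 0.012000 × 0.550 + 0.019 = 0.025600.
u_2 = 0.025600 × 0.550 + 0.019 = 0.033080.
u_3 = 0.033080 × 0.550 + 0.019 = 0.037194.
u_4 = 0.037194 × 0.550 + 0.019 = 0.039457.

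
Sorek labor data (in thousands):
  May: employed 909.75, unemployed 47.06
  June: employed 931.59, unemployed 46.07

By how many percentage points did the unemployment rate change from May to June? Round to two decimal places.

May: labor force = 909.75 + 47.06 = 956.81; u = 47.06/956.81 = 4.92%.
June: labor force = 931.59 + 46.07 = 977.66; u = 46.07/977.66 = 4.71%.
Change = 4.71% − 4.92% = −0.21 pp.

The unemployment rate changed by −0.21 percentage points.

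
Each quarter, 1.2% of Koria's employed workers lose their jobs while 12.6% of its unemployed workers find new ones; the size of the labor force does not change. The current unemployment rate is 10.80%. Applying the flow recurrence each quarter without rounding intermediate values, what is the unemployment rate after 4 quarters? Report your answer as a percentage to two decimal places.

With a fixed labor force, u_{t+1} = u_t + s·(1−u_t) − f·u_t = u_t·(1−s−f) + s.
Here 1−s−f = 0.862 and s = 0.012.
u_1 = 0.108000 × 0.862 + 0.012 = 0.105096.
u_2 = 0.105096 × 0.862 + 0.012 = 0.102593.
u_3 = 0.102593 × 0.862 + 0.012 = 0.100435.
u_4 = 0.100435 × 0.862 + 0.012 = 0.098575.

Unemployment rate after four quarters ≈ 9.86%.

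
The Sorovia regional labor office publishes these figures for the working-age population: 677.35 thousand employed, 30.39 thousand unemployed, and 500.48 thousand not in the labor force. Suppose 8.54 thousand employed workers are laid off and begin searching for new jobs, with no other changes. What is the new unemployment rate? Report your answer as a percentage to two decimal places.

Initially, labor force = 677.35 + 30.39 = 707.74 thousand, so u = 30.39/707.74 = 4.29%.
After the change, employed falls and unemployed rises by 8.54; labor force unchanged → E = 668.81, U = 38.93, labor force = 707.74 thousand.
New unemployment rate = 38.93 / 707.74 = 5.50%.

New unemployment rate ≈ 5.50%.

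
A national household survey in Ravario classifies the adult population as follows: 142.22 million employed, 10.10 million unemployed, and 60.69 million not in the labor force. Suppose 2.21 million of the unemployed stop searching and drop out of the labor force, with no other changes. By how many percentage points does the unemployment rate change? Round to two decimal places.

Initially, labor force = 142.22 + 10.10 = 152.32 million, so u = 10.10/152.32 = 6.63%.
After the change, unemployed and labor force both fall by 2.21 → E = 142.22, U = 7.89, labor force = 150.11 million.
New unemployment rate = 7.89 / 150.11 = 5.26%.
Change = 5.26% − 6.63% = −1.37 percentage points.

The unemployment rate changes by −1.37 percentage points.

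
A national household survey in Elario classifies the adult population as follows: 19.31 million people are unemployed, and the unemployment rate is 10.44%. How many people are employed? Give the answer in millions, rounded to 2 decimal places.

About 165.65 million are employed.

Labor force = U / u = 19.31 / 0.1044 ≈ 184.96 million.
Employed = labor force − unemployed = 184.96 − 19.31 = 165.65 million.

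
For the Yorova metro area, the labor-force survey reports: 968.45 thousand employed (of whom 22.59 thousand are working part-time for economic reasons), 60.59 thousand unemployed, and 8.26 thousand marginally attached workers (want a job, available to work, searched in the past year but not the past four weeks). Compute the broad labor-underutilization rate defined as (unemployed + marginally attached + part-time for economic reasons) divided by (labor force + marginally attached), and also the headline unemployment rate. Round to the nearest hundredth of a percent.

Labor force = 968.45 + 60.59 = 1,029.04 thousand.
Numerator = 60.59 + 8.26 + 22.59 = 91.44 thousand.
Denominator = 1,029.04 + 8.26 = 1,037.30 thousand.
Broad rate = 91.44 / 1,037.30 = 8.82%.
Headline unemployment rate = 60.59 / 1,029.04 = 5.89%.

Broad underutilization rate ≈ 8.82%; headline unemployment rate ≈ 5.89%.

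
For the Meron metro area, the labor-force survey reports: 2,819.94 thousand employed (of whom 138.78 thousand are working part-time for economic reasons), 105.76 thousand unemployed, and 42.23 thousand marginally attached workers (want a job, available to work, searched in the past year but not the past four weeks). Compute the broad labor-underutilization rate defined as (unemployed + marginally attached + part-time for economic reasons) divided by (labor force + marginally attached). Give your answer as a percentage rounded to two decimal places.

Labor force = 2,819.94 + 105.76 = 2,925.70 thousand.
Numerator = 105.76 + 42.23 + 138.78 = 286.77 thousand.
Denominator = 2,925.70 + 42.23 = 2,967.93 thousand.
Broad rate = 286.77 / 2,967.93 = 9.66%.

Broad underutilization rate ≈ 9.66%.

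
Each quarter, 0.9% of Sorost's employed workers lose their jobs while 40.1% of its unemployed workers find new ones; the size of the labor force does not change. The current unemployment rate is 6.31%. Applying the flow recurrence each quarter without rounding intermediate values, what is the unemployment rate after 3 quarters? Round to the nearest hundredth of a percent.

Unemployment rate after three quarters ≈ 3.04%.

With a fixed labor force, u_{t+1} = u_t + s·(1−u_t) − f·u_t = u_t·(1−s−f) + s.
Here 1−s−f = 0.590 and s = 0.009.
u_1 = 0.063100 × 0.590 + 0.009 = 0.046229.
u_2 = 0.046229 × 0.590 + 0.009 = 0.036275.
u_3 = 0.036275 × 0.590 + 0.009 = 0.030402.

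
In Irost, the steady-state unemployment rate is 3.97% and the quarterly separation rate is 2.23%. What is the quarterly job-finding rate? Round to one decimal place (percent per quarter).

From u* = s/(s+f): f = s·(1−u)/u.
f = 2.23 × (1 − 0.0397) / 0.0397 = 2.1415 / 0.0397 ≈ 53.9% per quarter.

Job-finding rate ≈ 53.9% per quarter.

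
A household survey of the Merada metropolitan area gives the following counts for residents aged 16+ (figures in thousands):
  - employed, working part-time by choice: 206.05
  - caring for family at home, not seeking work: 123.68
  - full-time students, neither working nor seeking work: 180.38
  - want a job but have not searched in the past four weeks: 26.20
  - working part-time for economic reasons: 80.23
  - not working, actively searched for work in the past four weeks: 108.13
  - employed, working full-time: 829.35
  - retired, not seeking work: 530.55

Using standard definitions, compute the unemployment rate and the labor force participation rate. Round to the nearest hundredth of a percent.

Unemployment rate ≈ 8.84%; labor force participation rate ≈ 58.71%.

Employed = 206.05 + 80.23 + 829.35 = 1,115.63 thousand (anyone who worked, including part-time for economic reasons, counts as employed).
Unemployed = 108.13 thousand.
Labor force = 1,115.63 + 108.13 = 1,223.76 thousand.
Not in labor force = 123.68 + 180.38 + 26.20 + 530.55 = 860.81 thousand (those not working and not actively searching are outside the labor force — including those who want a job but have given up searching).
Civilian working-age population = 1,223.76 + 860.81 = 2,084.57 thousand.
Unemployment rate = 108.13 / 1,223.76 = 8.84%.
Labor force participation rate = 1,223.76 / 2,084.57 = 58.71%.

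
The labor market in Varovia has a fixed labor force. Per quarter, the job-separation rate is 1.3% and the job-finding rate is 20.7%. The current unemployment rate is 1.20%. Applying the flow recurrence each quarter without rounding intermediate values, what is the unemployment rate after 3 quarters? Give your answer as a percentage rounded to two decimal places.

Unemployment rate after three quarters ≈ 3.67%.

With a fixed labor force, u_{t+1} = u_t + s·(1−u_t) − f·u_t = u_t·(1−s−f) + s.
Here 1−s−f = 0.780 and s = 0.013.
u_1 = 0.012000 × 0.780 + 0.013 = 0.022360.
u_2 = 0.022360 × 0.780 + 0.013 = 0.030441.
u_3 = 0.030441 × 0.780 + 0.013 = 0.036744.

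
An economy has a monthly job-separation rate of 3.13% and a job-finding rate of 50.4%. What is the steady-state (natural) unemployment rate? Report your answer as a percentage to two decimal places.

At steady state the flows balance: s·E = f·U, so U/(E+U) = s/(s+f).
u* = 3.13 / (3.13 + 50.4) = 3.13 / 53.53 = 5.85%.

Steady-state unemployment rate ≈ 5.85%.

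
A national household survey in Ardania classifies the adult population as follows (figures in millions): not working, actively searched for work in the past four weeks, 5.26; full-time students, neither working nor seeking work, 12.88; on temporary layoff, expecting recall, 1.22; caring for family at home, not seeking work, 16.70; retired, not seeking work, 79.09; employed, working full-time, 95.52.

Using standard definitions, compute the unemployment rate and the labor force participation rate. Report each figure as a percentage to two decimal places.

Employed = 95.52 million.
Unemployed = 5.26 + 1.22 = 6.48 million (jobless and actively searching, or on temporary layoff).
Labor force = 95.52 + 6.48 = 102.00 million.
Not in labor force = 12.88 + 16.70 + 79.09 = 108.67 million (those not working and not actively searching are outside the labor force).
Civilian working-age population = 102.00 + 108.67 = 210.67 million.
Unemployment rate = 6.48 / 102.00 = 6.35%.
Labor force participation rate = 102.00 / 210.67 = 48.42%.

Unemployment rate ≈ 6.35%; labor force participation rate ≈ 48.42%.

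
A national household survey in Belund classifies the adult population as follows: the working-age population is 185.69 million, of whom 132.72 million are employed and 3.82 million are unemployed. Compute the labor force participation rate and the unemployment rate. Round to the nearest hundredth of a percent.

Labor force = employed + unemployed = 132.72 + 3.82 = 136.54 million.
Unemployment rate = 3.82 / 136.54 = 2.80%.
Labor force participation rate = 136.54 / 185.69 = 73.53%.

Labor force participation rate ≈ 73.53%; unemployment rate ≈ 2.80%.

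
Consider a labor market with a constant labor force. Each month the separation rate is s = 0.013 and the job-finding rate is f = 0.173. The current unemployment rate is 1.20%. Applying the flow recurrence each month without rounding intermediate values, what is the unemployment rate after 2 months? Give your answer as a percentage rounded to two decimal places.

Unemployment rate after two months ≈ 3.15%.

With a fixed labor force, u_{t+1} = u_t + s·(1−u_t) − f·u_t = u_t·(1−s−f) + s.
Here 1−s−f = 0.814 and s = 0.013.
u_1 = 0.012000 × 0.814 + 0.013 = 0.022768.
u_2 = 0.022768 × 0.814 + 0.013 = 0.031533.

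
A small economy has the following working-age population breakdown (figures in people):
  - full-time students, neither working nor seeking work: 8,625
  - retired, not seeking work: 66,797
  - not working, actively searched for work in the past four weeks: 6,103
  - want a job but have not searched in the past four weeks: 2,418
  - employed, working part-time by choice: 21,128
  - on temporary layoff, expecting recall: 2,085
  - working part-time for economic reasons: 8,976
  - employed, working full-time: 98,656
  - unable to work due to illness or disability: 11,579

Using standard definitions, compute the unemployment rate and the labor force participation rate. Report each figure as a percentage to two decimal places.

Employed = 21,128 + 8,976 + 98,656 = 128,760 (anyone who worked, including part-time for economic reasons, counts as employed).
Unemployed = 6,103 + 2,085 = 8,188 (jobless and actively searching, or on temporary layoff).
Labor force = 128,760 + 8,188 = 136,948.
Not in labor force = 8,625 + 66,797 + 2,418 + 11,579 = 89,419 (those not working and not actively searching are outside the labor force — including those who want a job but have given up searching).
Civilian working-age population = 136,948 + 89,419 = 226,367.
Unemployment rate = 8,188 / 136,948 = 5.98%.
Labor force participation rate = 136,948 / 226,367 = 60.50%.

Unemployment rate ≈ 5.98%; labor force participation rate ≈ 60.50%.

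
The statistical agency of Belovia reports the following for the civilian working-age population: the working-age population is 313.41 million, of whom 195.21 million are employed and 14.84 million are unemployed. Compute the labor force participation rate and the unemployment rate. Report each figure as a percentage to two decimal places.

Labor force participation rate ≈ 67.02%; unemployment rate ≈ 7.06%.

Labor force = employed + unemployed = 195.21 + 14.84 = 210.05 million.
Unemployment rate = 14.84 / 210.05 = 7.06%.
Labor force participation rate = 210.05 / 313.41 = 67.02%.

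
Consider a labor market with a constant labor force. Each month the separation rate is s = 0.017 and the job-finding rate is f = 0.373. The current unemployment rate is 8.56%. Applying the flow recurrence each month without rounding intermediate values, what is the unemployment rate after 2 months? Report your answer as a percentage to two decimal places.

Unemployment rate after two months ≈ 5.92%.

With a fixed labor force, u_{t+1} = u_t + s·(1−u_t) − f·u_t = u_t·(1−s−f) + s.
Here 1−s−f = 0.610 and s = 0.017.
u_1 = 0.085600 × 0.610 + 0.017 = 0.069216.
u_2 = 0.069216 × 0.610 + 0.017 = 0.059222.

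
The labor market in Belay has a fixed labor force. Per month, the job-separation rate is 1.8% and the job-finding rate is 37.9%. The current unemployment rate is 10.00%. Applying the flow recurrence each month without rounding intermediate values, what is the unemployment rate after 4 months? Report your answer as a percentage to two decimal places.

Unemployment rate after four months ≈ 5.26%.

With a fixed labor force, u_{t+1} = u_t + s·(1−u_t) − f·u_t = u_t·(1−s−f) + s.
Here 1−s−f = 0.603 and s = 0.018.
u_1 = 0.100000 × 0.603 + 0.018 = 0.078300.
u_2 = 0.078300 × 0.603 + 0.018 = 0.065215.
u_3 = 0.065215 × 0.603 + 0.018 = 0.057325.
u_4 = 0.057325 × 0.603 + 0.018 = 0.052567.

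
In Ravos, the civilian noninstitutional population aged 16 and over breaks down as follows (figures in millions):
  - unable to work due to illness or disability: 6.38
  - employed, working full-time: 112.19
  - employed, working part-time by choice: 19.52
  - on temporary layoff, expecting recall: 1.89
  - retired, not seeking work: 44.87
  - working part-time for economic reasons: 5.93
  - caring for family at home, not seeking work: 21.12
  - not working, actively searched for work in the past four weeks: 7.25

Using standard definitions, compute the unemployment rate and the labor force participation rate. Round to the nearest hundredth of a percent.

Employed = 112.19 + 19.52 + 5.93 = 137.64 million (anyone who worked, including part-time for economic reasons, counts as employed).
Unemployed = 1.89 + 7.25 = 9.14 million (jobless and actively searching, or on temporary layoff).
Labor force = 137.64 + 9.14 = 146.78 million.
Not in labor force = 6.38 + 44.87 + 21.12 = 72.37 million (those not working and not actively searching are outside the labor force).
Civilian working-age population = 146.78 + 72.37 = 219.15 million.
Unemployment rate = 9.14 / 146.78 = 6.23%.
Labor force participation rate = 146.78 / 219.15 = 66.98%.

Unemployment rate ≈ 6.23%; labor force participation rate ≈ 66.98%.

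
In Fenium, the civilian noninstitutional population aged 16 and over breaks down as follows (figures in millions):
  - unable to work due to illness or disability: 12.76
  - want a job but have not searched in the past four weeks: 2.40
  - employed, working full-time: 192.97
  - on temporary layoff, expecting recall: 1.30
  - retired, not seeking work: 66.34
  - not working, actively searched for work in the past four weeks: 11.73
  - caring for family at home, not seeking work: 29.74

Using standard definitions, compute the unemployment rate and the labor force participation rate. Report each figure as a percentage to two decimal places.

Unemployment rate ≈ 6.33%; labor force participation rate ≈ 64.94%.

Employed = 192.97 million.
Unemployed = 1.30 + 11.73 = 13.03 million (jobless and actively searching, or on temporary layoff).
Labor force = 192.97 + 13.03 = 206.00 million.
Not in labor force = 12.76 + 2.40 + 66.34 + 29.74 = 111.24 million (those not working and not actively searching are outside the labor force — including those who want a job but have given up searching).
Civilian working-age population = 206.00 + 111.24 = 317.24 million.
Unemployment rate = 13.03 / 206.00 = 6.33%.
Labor force participation rate = 206.00 / 317.24 = 64.94%.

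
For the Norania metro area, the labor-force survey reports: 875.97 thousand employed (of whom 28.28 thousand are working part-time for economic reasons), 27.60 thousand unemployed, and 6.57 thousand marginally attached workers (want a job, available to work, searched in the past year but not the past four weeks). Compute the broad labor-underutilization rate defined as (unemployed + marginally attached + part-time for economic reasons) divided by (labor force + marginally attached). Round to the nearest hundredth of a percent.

Broad underutilization rate ≈ 6.86%.

Labor force = 875.97 + 27.60 = 903.57 thousand.
Numerator = 27.60 + 6.57 + 28.28 = 62.45 thousand.
Denominator = 903.57 + 6.57 = 910.14 thousand.
Broad rate = 62.45 / 910.14 = 6.86%.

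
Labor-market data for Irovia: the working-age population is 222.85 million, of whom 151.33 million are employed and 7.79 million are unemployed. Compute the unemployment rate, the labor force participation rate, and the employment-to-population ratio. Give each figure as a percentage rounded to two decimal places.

Unemployment rate ≈ 4.90%; labor force participation rate ≈ 71.40%; employment-population ratio ≈ 67.91%.

Labor force = employed + unemployed = 151.33 + 7.79 = 159.12 million.
Unemployment rate = 7.79 / 159.12 = 4.90%.
Labor force participation rate = 159.12 / 222.85 = 71.40%.
Employment-population ratio = 151.33 / 222.85 = 67.91%.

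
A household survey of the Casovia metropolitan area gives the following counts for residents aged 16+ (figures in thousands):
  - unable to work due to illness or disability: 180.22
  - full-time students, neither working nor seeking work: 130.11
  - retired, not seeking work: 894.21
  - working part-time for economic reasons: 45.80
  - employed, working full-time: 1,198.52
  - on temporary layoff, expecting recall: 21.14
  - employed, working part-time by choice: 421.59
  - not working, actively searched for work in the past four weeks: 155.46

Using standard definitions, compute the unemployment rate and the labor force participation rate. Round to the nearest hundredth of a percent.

Employed = 45.80 + 1,198.52 + 421.59 = 1,665.91 thousand (anyone who worked, including part-time for economic reasons, counts as employed).
Unemployed = 21.14 + 155.46 = 176.60 thousand (jobless and actively searching, or on temporary layoff).
Labor force = 1,665.91 + 176.60 = 1,842.51 thousand.
Not in labor force = 180.22 + 130.11 + 894.21 = 1,204.54 thousand (those not working and not actively searching are outside the labor force).
Civilian working-age population = 1,842.51 + 1,204.54 = 3,047.05 thousand.
Unemployment rate = 176.60 / 1,842.51 = 9.58%.
Labor force participation rate = 1,842.51 / 3,047.05 = 60.47%.

Unemployment rate ≈ 9.58%; labor force participation rate ≈ 60.47%.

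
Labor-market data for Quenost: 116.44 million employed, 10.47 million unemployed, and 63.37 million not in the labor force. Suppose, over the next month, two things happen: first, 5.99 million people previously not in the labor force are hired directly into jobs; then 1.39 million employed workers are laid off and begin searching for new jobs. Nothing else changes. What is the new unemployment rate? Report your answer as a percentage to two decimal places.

Initially, labor force = 116.44 + 10.47 = 126.91 million, so u = 10.47/126.91 = 8.25%.
After the first change, employed and labor force both rise by 5.99; unemployed unchanged → E = 122.43, U = 10.47, labor force = 132.90 million.
After the second change, employed falls and unemployed rises by 1.39; labor force unchanged → E = 121.04, U = 11.86, labor force = 132.90 million.
New unemployment rate = 11.86 / 132.90 = 8.92%.

New unemployment rate ≈ 8.92%.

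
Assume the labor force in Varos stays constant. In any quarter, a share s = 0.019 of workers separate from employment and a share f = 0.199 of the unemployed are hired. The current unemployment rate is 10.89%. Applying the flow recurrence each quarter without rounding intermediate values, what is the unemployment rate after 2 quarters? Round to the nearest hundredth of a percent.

Unemployment rate after two quarters ≈ 10.05%.

With a fixed labor force, u_{t+1} = u_t + s·(1−u_t) − f·u_t = u_t·(1−s−f) + s.
Here 1−s−f = 0.782 and s = 0.019.
u_1 = 0.108900 × 0.782 + 0.019 = 0.104160.
u_2 = 0.104160 × 0.782 + 0.019 = 0.100453.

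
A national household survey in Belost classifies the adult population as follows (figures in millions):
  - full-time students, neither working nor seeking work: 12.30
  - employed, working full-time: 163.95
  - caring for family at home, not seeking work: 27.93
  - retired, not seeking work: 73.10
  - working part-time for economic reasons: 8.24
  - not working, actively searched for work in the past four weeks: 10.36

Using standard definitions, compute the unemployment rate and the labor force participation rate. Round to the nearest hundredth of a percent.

Employed = 163.95 + 8.24 = 172.19 million (anyone who worked, including part-time for economic reasons, counts as employed).
Unemployed = 10.36 million.
Labor force = 172.19 + 10.36 = 182.55 million.
Not in labor force = 12.30 + 27.93 + 73.10 = 113.33 million (those not working and not actively searching are outside the labor force).
Civilian working-age population = 182.55 + 113.33 = 295.88 million.
Unemployment rate = 10.36 / 182.55 = 5.68%.
Labor force participation rate = 182.55 / 295.88 = 61.70%.

Unemployment rate ≈ 5.68%; labor force participation rate ≈ 61.70%.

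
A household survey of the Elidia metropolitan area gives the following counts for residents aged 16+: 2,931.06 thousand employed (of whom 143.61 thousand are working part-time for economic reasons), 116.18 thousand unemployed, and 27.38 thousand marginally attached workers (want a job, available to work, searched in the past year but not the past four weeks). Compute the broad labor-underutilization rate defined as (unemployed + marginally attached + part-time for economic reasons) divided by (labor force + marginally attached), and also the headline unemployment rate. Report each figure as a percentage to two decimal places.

Broad underutilization rate ≈ 9.34%; headline unemployment rate ≈ 3.81%.

Labor force = 2,931.06 + 116.18 = 3,047.24 thousand.
Numerator = 116.18 + 27.38 + 143.61 = 287.17 thousand.
Denominator = 3,047.24 + 27.38 = 3,074.62 thousand.
Broad rate = 287.17 / 3,074.62 = 9.34%.
Headline unemployment rate = 116.18 / 3,047.24 = 3.81%.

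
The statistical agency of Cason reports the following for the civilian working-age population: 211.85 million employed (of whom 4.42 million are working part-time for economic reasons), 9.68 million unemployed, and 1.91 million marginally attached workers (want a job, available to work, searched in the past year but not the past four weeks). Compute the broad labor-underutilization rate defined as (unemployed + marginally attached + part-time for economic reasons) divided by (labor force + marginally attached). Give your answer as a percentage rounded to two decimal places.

Broad underutilization rate ≈ 7.17%.

Labor force = 211.85 + 9.68 = 221.53 million.
Numerator = 9.68 + 1.91 + 4.42 = 16.01 million.
Denominator = 221.53 + 1.91 = 223.44 million.
Broad rate = 16.01 / 223.44 = 7.17%.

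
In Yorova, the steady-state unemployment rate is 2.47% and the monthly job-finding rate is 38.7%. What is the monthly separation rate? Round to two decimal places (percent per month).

Separation rate ≈ 0.98% per month.

From u* = s/(s+f): s = u·f/(1−u).
s = 0.0247 × 38.7 / (1 − 0.0247) = 0.9559 / 0.9753 ≈ 0.98% per month.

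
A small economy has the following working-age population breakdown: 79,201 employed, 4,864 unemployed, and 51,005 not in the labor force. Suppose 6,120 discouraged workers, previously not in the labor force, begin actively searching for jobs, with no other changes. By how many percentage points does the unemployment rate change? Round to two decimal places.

Initially, labor force = 79,201 + 4,864 = 84,065, so u = 4,864/84,065 = 5.79%.
After the change, unemployed and labor force both rise by 6,120 → E = 79,201, U = 10,984, labor force = 90,185.
New unemployment rate = 10,984 / 90,185 = 12.18%.
Change = 12.18% − 5.79% = +6.39 percentage points.

The unemployment rate changes by +6.39 percentage points.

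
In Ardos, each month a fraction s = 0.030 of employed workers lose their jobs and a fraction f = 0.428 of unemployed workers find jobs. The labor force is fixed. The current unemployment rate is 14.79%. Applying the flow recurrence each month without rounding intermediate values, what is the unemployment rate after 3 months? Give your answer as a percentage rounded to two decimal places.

With a fixed labor force, u_{t+1} = u_t + s·(1−u_t) − f·u_t = u_t·(1−s−f) + s.
Here 1−s−f = 0.542 and s = 0.030.
u_1 = 0.147900 × 0.542 + 0.030 = 0.110162.
u_2 = 0.110162 × 0.542 + 0.030 = 0.089708.
u_3 = 0.089708 × 0.542 + 0.030 = 0.078622.

Unemployment rate after three months ≈ 7.86%.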